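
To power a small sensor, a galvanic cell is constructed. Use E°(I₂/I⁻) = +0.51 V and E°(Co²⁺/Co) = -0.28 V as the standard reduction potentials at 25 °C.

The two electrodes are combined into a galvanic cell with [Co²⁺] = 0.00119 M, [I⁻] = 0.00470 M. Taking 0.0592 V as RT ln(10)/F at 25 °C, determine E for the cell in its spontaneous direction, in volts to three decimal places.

+1.014 V

I₂/I⁻ is the cathode (higher E°), Co²⁺/Co the anode: E°cell = +0.51 − (-0.28) = +0.79 V, n = 2.
Overall: I₂(s) + Co(s) → 2 I⁻(aq) + Co²⁺(aq)
Q = [I⁻]^2·[Co²⁺]; log Q = -7.580.
E = E° − (0.0592/n) log Q = +0.79 − (0.0592/2)(-7.580) = +1.014 V.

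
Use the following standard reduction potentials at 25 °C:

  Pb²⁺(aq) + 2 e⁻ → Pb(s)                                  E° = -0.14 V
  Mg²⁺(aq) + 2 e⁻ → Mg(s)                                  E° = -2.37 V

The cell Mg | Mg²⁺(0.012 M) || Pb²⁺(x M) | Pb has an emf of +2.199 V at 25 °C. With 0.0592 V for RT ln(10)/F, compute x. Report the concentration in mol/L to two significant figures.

0.0011 M

Pb²⁺/Pb is the cathode, Mg²⁺/Mg the anode: E°cell = +2.23 V, n = 2.
Overall reaction: Pb²⁺(aq) + Mg(s) → Pb(s) + Mg²⁺(aq); Q = [Mg²⁺]^1/[Pb²⁺]^1.
From E = E° − (0.0592/n) log Q: log Q = (E° − E)·n/0.0592 = (+2.23 − (+2.199))·2/0.0592 = 1.0473.
So 1·log[Pb²⁺] = 1·log(0.012) − log Q = -1.9208 − (1.0473) = -2.9681; [Pb²⁺] = 10^(-2.9681) ≈ 0.0011 M.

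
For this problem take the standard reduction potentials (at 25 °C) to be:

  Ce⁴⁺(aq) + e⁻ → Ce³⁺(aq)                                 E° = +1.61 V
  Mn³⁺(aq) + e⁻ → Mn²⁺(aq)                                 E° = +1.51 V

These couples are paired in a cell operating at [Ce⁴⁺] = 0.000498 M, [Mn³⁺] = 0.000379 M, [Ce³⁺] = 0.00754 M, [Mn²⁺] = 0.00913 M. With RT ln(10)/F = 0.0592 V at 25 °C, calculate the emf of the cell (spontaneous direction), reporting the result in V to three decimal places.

Ce⁴⁺/Ce³⁺ is the cathode (higher E°), Mn³⁺/Mn²⁺ the anode: E°cell = +1.61 − (+1.51) = +0.10 V, n = 1.
Overall: Ce⁴⁺(aq) + Mn²⁺(aq) → Ce³⁺(aq) + Mn³⁺(aq)
Q = [Ce³⁺]·[Mn³⁺] / ([Ce⁴⁺]·[Mn²⁺]); log Q = -0.202.
E = E° − (0.0592/n) log Q = +0.10 − (0.0592/1)(-0.202) = +0.112 V.

+0.112 V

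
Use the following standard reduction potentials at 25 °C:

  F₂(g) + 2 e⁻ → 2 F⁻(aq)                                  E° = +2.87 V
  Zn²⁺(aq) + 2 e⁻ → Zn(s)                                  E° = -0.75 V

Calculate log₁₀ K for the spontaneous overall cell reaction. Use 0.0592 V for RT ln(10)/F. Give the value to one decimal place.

122.3

Cathode: F₂/F⁻; anode: Zn²⁺/Zn. E°cell = +3.62 V, n = 2.
log K = nE°cell / 0.0592 = (2)(+3.62) / 0.0592 = 122.3.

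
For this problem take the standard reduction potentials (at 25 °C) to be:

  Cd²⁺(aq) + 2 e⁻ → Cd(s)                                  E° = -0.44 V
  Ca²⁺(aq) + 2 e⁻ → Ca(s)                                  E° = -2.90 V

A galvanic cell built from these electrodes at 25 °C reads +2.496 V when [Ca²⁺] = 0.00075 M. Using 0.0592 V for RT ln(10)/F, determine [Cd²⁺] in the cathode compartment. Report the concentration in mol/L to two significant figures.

Cd²⁺/Cd is the cathode, Ca²⁺/Ca the anode: E°cell = +2.46 V, n = 2.
Overall reaction: Cd²⁺(aq) + Ca(s) → Cd(s) + Ca²⁺(aq); Q = [Ca²⁺]^1/[Cd²⁺]^1.
From E = E° − (0.0592/n) log Q: log Q = (E° − E)·n/0.0592 = (+2.46 − (+2.496))·2/0.0592 = -1.2162.
So 1·log[Cd²⁺] = 1·log(0.00075) − log Q = -3.1249 − (-1.2162) = -1.9087; [Cd²⁺] = 10^(-1.9087) ≈ 0.012 M.

0.012 M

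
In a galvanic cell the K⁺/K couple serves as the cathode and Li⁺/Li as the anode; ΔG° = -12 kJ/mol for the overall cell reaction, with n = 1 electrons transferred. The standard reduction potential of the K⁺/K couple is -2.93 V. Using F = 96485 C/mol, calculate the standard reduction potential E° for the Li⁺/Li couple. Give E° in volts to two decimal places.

E°cell = −ΔG°/(nF) = −(-12×10³)/((1)(96485)) = +0.124 V.
Since K⁺/K is the cathode and Li⁺/Li the anode, E°cell = E°(K⁺/K) − E°(Li⁺/Li).
So E°(Li⁺/Li) = E°(K⁺/K) − E°cell = (-2.93) − (+0.124) = -3.05 V.

-3.05 V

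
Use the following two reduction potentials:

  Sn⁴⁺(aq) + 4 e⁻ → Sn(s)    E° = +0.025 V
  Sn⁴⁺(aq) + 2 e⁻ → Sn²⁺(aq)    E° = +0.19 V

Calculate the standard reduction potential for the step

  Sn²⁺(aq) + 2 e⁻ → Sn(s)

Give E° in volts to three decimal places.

Sequential free energies add, so n₃E°₃ = n₁E°₁ + n₂E°₂.
With n₃ = 4, and the known step contributing 2×(+0.19) V, the unknown satisfies 2·E° = 4×(+0.025) − 2×(+0.19) = -0.280.
E° = -0.280 / 2 = -0.140 V.

-0.140 V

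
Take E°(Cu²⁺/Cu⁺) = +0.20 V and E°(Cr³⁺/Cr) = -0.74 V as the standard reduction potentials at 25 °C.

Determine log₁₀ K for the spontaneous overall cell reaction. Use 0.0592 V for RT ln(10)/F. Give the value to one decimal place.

47.6

Cathode: Cu²⁺/Cu⁺; anode: Cr³⁺/Cr. E°cell = +0.94 V, n = 3.
log K = nE°cell / 0.0592 = (3)(+0.94) / 0.0592 = 47.6.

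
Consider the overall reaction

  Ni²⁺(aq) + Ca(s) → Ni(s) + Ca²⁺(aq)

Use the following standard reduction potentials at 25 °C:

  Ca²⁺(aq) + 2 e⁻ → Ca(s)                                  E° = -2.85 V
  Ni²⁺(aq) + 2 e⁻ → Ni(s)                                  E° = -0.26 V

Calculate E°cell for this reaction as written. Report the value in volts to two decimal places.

+2.59 V

The Ni²⁺/Ni couple has the higher reduction potential, so it is the cathode; Ca²⁺/Ca is oxidised at the anode.
E°cell = E°(cathode) − E°(anode) = (-0.26) − (-2.85) = +2.59 V.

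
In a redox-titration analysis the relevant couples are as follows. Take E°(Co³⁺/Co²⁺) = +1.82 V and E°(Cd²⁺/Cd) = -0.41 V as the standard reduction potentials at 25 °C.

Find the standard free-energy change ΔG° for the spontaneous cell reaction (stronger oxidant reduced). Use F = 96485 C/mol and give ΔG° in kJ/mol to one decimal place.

Co³⁺/Co²⁺ (E° = +1.82 V) is the cathode; Cd²⁺/Cd (E° = -0.41 V) is the anode, so E°cell = +2.23 V.
Balancing electrons gives n = 2 (lcm of 1 and 2).
ΔG° = −nFE° = −(2)(96485)(+2.23) = -430,323 J = -430.3 kJ/mol.

-430.3 kJ/mol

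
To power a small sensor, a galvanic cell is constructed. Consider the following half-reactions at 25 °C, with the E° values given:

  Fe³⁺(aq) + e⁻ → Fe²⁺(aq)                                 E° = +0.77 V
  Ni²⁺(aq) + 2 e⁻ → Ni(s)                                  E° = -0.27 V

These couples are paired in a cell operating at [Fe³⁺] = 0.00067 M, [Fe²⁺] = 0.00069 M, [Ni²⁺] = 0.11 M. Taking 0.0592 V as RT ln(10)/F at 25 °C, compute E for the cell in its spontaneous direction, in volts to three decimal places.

Fe³⁺/Fe²⁺ is the cathode (higher E°), Ni²⁺/Ni the anode: E°cell = +0.77 − (-0.27) = +1.04 V, n = 2.
Overall: 2 Fe³⁺(aq) + Ni(s) → 2 Fe²⁺(aq) + Ni²⁺(aq)
Q = [Fe²⁺]^2·[Ni²⁺] / ([Fe³⁺]^2); log Q = -0.933.
E = E° − (0.0592/n) log Q = +1.04 − (0.0592/2)(-0.933) = +1.068 V.

+1.068 V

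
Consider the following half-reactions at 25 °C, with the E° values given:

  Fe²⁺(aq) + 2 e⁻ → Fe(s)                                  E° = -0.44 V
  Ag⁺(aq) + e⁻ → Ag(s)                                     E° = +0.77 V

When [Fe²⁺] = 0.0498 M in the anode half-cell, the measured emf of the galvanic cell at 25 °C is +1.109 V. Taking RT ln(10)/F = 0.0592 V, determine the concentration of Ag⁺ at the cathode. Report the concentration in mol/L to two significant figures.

0.0044 M

Ag⁺/Ag is the cathode, Fe²⁺/Fe the anode: E°cell = +1.21 V, n = 2.
Overall reaction: 2 Ag⁺(aq) + Fe(s) → 2 Ag(s) + Fe²⁺(aq); Q = [Fe²⁺]^1/[Ag⁺]^2.
From E = E° − (0.0592/n) log Q: log Q = (E° − E)·n/0.0592 = (+1.21 − (+1.109))·2/0.0592 = 3.4122.
So 2·log[Ag⁺] = 1·log(0.0498) − log Q = -1.3028 − (3.4122) = -4.7150; log[Ag⁺] = -4.7150 / 2 = -2.3575; [Ag⁺] = 10^(-2.3575) ≈ 0.0044 M.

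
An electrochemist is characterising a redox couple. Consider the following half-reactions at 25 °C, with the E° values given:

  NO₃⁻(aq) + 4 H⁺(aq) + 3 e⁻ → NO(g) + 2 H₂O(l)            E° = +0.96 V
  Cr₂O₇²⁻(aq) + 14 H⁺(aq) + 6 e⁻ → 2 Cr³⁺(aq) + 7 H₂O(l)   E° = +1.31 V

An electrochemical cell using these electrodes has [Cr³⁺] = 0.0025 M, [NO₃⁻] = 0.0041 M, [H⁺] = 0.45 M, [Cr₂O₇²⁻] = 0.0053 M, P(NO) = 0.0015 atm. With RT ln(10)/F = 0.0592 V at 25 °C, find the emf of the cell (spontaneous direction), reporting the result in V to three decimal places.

+0.350 V

Cr₂O₇²⁻/Cr³⁺ is the cathode (higher E°), NO₃⁻/NO the anode: E°cell = +1.31 − (+0.96) = +0.35 V, n = 6.
Overall: Cr₂O₇²⁻(aq) + 6 H⁺(aq) + 2 NO(g) → 2 Cr³⁺(aq) + 3 H₂O(l) + 2 NO₃⁻(aq)
Q = [Cr³⁺]^2·[NO₃⁻]^2 / ([Cr₂O₇²⁻]·[H⁺]^6·P(NO)^2); log Q = 0.026.
E = E° − (0.0592/n) log Q = +0.35 − (0.0592/6)(0.026) = +0.350 V.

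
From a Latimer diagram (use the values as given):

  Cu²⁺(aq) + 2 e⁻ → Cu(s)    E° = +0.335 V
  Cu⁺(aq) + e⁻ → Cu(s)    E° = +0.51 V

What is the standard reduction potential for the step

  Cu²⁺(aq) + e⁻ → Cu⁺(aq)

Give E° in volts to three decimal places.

Sequential free energies add, so n₃E°₃ = n₁E°₁ + n₂E°₂.
With n₃ = 2, and the known step contributing 1×(+0.51) V, the unknown satisfies 1·E° = 2×(+0.335) − 1×(+0.51) = +0.160.
E° = +0.160 / 1 = +0.160 V.

+0.160 V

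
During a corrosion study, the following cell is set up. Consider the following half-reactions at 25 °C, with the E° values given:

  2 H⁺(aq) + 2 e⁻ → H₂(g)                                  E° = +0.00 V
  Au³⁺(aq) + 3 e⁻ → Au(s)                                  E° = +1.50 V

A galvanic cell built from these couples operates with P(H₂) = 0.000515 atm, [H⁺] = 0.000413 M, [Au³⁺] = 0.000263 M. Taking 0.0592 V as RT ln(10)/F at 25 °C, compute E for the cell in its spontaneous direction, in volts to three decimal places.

+1.532 V

Au³⁺/Au is the cathode (higher E°), H⁺/H₂ the anode: E°cell = +1.50 − (+0.00) = +1.50 V, n = 6.
Overall: 2 Au³⁺(aq) + 3 H₂(g) → 2 Au(s) + 6 H⁺(aq)
Q = [H⁺]^6 / ([Au³⁺]^2·P(H₂)^3); log Q = -3.280.
E = E° − (0.0592/n) log Q = +1.50 − (0.0592/6)(-3.280) = +1.532 V.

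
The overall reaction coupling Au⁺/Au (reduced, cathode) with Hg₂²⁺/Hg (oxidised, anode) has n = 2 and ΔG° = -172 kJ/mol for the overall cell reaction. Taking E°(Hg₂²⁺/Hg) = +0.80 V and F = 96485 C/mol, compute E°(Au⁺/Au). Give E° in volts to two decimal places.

+1.69 V

E°cell = −ΔG°/(nF) = −(-172×10³)/((2)(96485)) = +0.891 V.
Since Au⁺/Au is the cathode and Hg₂²⁺/Hg the anode, E°cell = E°(Au⁺/Au) − E°(Hg₂²⁺/Hg).
So E°(Au⁺/Au) = E°cell + E°(Hg₂²⁺/Hg) = +0.891 + (+0.80) = +1.69 V.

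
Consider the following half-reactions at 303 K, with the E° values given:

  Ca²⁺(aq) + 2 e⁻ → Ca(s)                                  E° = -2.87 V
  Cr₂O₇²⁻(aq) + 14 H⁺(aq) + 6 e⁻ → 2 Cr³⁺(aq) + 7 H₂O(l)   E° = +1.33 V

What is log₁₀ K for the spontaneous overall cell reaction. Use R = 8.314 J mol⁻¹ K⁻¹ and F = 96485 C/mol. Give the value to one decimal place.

Cathode: Cr₂O₇²⁻/Cr³⁺; anode: Ca²⁺/Ca. E°cell = (+1.33) − (-2.87) = +4.20 V, with n = 6.
ΔG° = −nFE° = −RT ln K, so ln K = nFE°/(RT) = (6)(96485)(+4.20) / ((8.314)(303)) = 965.179.
log₁₀ K = 965.179 / ln 10 = 419.2.

419.2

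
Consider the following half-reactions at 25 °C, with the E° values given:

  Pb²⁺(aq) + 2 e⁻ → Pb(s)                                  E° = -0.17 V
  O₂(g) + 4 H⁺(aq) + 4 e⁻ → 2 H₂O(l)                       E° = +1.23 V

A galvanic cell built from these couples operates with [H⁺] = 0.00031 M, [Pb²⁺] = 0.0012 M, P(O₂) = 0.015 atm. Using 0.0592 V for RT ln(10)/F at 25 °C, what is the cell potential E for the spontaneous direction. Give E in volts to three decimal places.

+1.252 V

O₂/H₂O is the cathode (higher E°), Pb²⁺/Pb the anode: E°cell = +1.23 − (-0.17) = +1.40 V, n = 4.
Overall: O₂(g) + 4 H⁺(aq) + 2 Pb(s) → 2 H₂O(l) + 2 Pb²⁺(aq)
Q = [Pb²⁺]^2 / (P(O₂)·[H⁺]^4); log Q = 10.017.
E = E° − (0.0592/n) log Q = +1.40 − (0.0592/4)(10.017) = +1.252 V.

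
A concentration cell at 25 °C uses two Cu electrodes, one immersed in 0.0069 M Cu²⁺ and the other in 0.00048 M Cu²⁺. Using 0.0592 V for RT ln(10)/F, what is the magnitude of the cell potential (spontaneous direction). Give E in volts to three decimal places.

+0.034 V

For a concentration cell E°cell = 0. The 0.0069 M side is the cathode (reduction is favoured where [Cu²⁺] is higher).
With n = 2, E = −(0.0592/2) log([Cu²⁺]ₐₙ/[Cu²⁺]꜀ₐₜ) = −(0.0592/2) log(0.00048/0.0069) = −(0.0592/2)(-1.158) = +0.034 V.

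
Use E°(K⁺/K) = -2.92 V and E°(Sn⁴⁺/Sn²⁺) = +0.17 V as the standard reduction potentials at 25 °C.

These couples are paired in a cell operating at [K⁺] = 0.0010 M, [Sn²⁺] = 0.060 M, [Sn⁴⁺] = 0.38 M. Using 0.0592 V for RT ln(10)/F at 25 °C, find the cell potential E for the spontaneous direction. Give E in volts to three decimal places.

Sn⁴⁺/Sn²⁺ is the cathode (higher E°), K⁺/K the anode: E°cell = +0.17 − (-2.92) = +3.09 V, n = 2.
Overall: Sn⁴⁺(aq) + 2 K(s) → Sn²⁺(aq) + 2 K⁺(aq)
Q = [Sn²⁺]·[K⁺]^2 / ([Sn⁴⁺]); log Q = -6.802.
E = E° − (0.0592/n) log Q = +3.09 − (0.0592/2)(-6.802) = +3.291 V.

+3.291 V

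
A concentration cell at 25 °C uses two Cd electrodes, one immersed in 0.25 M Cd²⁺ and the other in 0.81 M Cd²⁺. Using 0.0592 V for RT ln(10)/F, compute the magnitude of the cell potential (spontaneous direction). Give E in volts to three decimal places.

For a concentration cell E°cell = 0. The 0.81 M side is the cathode (reduction is favoured where [Cd²⁺] is higher).
With n = 2, E = −(0.0592/2) log([Cd²⁺]ₐₙ/[Cd²⁺]꜀ₐₜ) = −(0.0592/2) log(0.25/0.81) = −(0.0592/2)(-0.511) = +0.015 V.

+0.015 V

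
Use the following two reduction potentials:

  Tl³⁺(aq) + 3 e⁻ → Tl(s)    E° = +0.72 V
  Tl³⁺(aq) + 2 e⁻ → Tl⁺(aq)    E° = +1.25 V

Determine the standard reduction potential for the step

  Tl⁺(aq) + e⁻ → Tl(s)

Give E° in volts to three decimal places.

Sequential free energies add, so n₃E°₃ = n₁E°₁ + n₂E°₂.
With n₃ = 3, and the known step contributing 2×(+1.25) V, the unknown satisfies 1·E° = 3×(+0.72) − 2×(+1.25) = -0.340.
E° = -0.340 / 1 = -0.340 V.

-0.340 V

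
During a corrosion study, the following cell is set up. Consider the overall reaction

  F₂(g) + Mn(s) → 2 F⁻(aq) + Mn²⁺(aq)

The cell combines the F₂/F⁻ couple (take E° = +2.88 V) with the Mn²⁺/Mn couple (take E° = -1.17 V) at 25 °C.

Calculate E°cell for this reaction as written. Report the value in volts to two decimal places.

+4.05 V

The F₂/F⁻ couple has the higher reduction potential, so it is the cathode; Mn²⁺/Mn is oxidised at the anode.
E°cell = E°(cathode) − E°(anode) = (+2.88) − (-1.17) = +4.05 V.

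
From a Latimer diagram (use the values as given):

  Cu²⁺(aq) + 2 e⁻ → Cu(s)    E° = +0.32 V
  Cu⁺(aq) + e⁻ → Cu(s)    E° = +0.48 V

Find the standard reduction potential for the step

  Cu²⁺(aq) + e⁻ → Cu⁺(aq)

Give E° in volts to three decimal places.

+0.160 V

Sequential free energies add, so n₃E°₃ = n₁E°₁ + n₂E°₂.
With n₃ = 2, and the known step contributing 1×(+0.48) V, the unknown satisfies 1·E° = 2×(+0.32) − 1×(+0.48) = +0.160.
E° = +0.160 / 1 = +0.160 V.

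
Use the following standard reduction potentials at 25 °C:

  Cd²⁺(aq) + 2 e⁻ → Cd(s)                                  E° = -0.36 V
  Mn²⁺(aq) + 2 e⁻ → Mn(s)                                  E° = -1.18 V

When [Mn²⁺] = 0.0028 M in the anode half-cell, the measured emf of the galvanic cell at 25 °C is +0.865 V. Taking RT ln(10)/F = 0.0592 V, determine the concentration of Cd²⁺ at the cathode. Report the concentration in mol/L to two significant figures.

0.093 M

Cd²⁺/Cd is the cathode, Mn²⁺/Mn the anode: E°cell = +0.82 V, n = 2.
Overall reaction: Cd²⁺(aq) + Mn(s) → Cd(s) + Mn²⁺(aq); Q = [Mn²⁺]^1/[Cd²⁺]^1.
From E = E° − (0.0592/n) log Q: log Q = (E° − E)·n/0.0592 = (+0.82 − (+0.865))·2/0.0592 = -1.5203.
So 1·log[Cd²⁺] = 1·log(0.0028) − log Q = -2.5528 − (-1.5203) = -1.0325; [Cd²⁺] = 10^(-1.0325) ≈ 0.093 M.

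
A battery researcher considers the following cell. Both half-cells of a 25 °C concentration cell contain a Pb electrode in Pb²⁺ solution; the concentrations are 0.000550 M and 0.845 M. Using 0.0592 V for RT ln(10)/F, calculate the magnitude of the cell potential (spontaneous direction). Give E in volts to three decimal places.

+0.094 V

For a concentration cell E°cell = 0. The 0.845 M side is the cathode (reduction is favoured where [Pb²⁺] is higher).
With n = 2, E = −(0.0592/2) log([Pb²⁺]ₐₙ/[Pb²⁺]꜀ₐₜ) = −(0.0592/2) log(0.00055/0.845) = −(0.0592/2)(-3.186) = +0.094 V.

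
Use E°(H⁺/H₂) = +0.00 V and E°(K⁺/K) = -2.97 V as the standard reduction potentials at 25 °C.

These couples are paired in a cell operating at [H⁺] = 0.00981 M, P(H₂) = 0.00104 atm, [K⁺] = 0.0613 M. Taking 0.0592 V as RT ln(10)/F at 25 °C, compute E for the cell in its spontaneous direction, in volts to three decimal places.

+3.011 V

H⁺/H₂ is the cathode (higher E°), K⁺/K the anode: E°cell = +0.00 − (-2.97) = +2.97 V, n = 2.
Overall: 2 H⁺(aq) + 2 K(s) → H₂(g) + 2 K⁺(aq)
Q = P(H₂)·[K⁺]^2 / ([H⁺]^2); log Q = -1.391.
E = E° − (0.0592/n) log Q = +2.97 − (0.0592/2)(-1.391) = +3.011 V.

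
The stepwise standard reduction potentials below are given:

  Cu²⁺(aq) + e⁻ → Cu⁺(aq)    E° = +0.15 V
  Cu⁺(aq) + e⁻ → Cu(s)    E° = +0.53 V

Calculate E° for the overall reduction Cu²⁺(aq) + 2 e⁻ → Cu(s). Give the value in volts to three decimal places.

Adding the free-energy changes (−nFE°) of the two steps gives −n₃FE°₃ = −n₁FE°₁ − n₂FE°₂.
E°₃ = (1×+0.15 + 1×+0.53) / 2 = (+0.680) / 2 = +0.340 V.

+0.340 V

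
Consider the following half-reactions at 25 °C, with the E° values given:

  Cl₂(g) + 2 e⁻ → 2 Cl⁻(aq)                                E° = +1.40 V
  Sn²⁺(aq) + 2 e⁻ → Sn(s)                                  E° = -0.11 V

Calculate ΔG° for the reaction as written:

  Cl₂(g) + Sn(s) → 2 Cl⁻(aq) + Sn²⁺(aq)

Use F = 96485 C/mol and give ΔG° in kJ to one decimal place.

-291.4 kJ

As written, Cl₂/Cl⁻ is reduced (cathode) and Sn²⁺/Sn is oxidised (anode), so E°cell = (+1.40) − (-0.11) = +1.51 V.
Balancing electrons gives n = 2.
ΔG° = −nFE° = −(2)(96485)(+1.51) = -291,385 J = -291.4 kJ.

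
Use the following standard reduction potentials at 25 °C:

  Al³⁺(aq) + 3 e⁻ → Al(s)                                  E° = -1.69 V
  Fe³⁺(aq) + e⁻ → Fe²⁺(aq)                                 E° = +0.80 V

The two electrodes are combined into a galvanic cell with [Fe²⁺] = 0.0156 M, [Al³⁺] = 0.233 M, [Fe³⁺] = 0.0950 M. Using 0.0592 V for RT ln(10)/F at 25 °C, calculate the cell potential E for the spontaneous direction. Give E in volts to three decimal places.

+2.549 V

Fe³⁺/Fe²⁺ is the cathode (higher E°), Al³⁺/Al the anode: E°cell = +0.80 − (-1.69) = +2.49 V, n = 3.
Overall: 3 Fe³⁺(aq) + Al(s) → 3 Fe²⁺(aq) + Al³⁺(aq)
Q = [Fe²⁺]^3·[Al³⁺] / ([Fe³⁺]^3); log Q = -2.986.
E = E° − (0.0592/n) log Q = +2.49 − (0.0592/3)(-2.986) = +2.549 V.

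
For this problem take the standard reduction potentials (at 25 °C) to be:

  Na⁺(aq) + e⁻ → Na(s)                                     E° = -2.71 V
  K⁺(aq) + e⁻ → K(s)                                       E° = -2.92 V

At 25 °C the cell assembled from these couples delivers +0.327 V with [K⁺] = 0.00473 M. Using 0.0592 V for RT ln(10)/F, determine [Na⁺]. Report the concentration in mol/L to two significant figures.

Na⁺/Na is the cathode, K⁺/K the anode: E°cell = +0.21 V, n = 1.
Overall reaction: Na⁺(aq) + K(s) → Na(s) + K⁺(aq); Q = [K⁺]^1/[Na⁺]^1.
From E = E° − (0.0592/n) log Q: log Q = (E° − E)·n/0.0592 = (+0.21 − (+0.327))·1/0.0592 = -1.9764.
So 1·log[Na⁺] = 1·log(0.00473) − log Q = -2.3251 − (-1.9764) = -0.3487; [Na⁺] = 10^(-0.3487) ≈ 0.45 M.

0.45 M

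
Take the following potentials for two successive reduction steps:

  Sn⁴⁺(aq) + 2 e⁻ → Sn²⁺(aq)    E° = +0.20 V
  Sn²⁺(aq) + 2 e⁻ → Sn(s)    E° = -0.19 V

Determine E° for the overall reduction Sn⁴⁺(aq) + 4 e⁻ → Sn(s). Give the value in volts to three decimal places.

Standard free energies of sequential steps add: ΔG°₃ = ΔG°₁ + ΔG°₂, so n₃E°₃ = n₁E°₁ + n₂E°₂.
E°₃ = (2×+0.20 + 2×-0.19) / 4 = (+0.020) / 4 = +0.005 V.

+0.005 V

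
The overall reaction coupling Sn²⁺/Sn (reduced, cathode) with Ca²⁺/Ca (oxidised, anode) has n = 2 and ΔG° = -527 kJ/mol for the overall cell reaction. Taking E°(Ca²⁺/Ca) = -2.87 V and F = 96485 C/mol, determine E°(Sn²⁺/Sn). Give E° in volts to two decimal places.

-0.14 V

E°cell = −ΔG°/(nF) = −(-527×10³)/((2)(96485)) = +2.731 V.
Since Sn²⁺/Sn is the cathode and Ca²⁺/Ca the anode, E°cell = E°(Sn²⁺/Sn) − E°(Ca²⁺/Ca).
So E°(Sn²⁺/Sn) = E°cell + E°(Ca²⁺/Ca) = +2.731 + (-2.87) = -0.14 V.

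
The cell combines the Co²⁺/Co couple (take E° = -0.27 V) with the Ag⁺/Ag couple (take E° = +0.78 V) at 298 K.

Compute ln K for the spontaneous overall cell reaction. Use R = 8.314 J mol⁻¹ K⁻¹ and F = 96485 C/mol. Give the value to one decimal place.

81.8

Cathode: Ag⁺/Ag; anode: Co²⁺/Co. E°cell = (+0.78) − (-0.27) = +1.05 V, with n = 2.
ΔG° = −nFE° = −RT ln K, so ln K = nFE°/(RT) = (2)(96485)(+1.05) / ((8.314)(298)) = 81.781.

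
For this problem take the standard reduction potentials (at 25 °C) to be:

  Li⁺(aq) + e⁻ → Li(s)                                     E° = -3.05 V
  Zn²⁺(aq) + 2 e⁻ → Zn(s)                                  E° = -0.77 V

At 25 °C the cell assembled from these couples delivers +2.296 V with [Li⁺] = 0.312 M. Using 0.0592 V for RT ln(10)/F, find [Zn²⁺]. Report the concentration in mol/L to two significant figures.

Zn²⁺/Zn is the cathode, Li⁺/Li the anode: E°cell = +2.28 V, n = 2.
Overall reaction: Zn²⁺(aq) + 2 Li(s) → Zn(s) + 2 Li⁺(aq); Q = [Li⁺]^2/[Zn²⁺]^1.
From E = E° − (0.0592/n) log Q: log Q = (E° − E)·n/0.0592 = (+2.28 − (+2.296))·2/0.0592 = -0.5405.
So 1·log[Zn²⁺] = 2·log(0.312) − log Q = -1.0117 − (-0.5405) = -0.4712; [Zn²⁺] = 10^(-0.4712) ≈ 0.34 M.

0.34 M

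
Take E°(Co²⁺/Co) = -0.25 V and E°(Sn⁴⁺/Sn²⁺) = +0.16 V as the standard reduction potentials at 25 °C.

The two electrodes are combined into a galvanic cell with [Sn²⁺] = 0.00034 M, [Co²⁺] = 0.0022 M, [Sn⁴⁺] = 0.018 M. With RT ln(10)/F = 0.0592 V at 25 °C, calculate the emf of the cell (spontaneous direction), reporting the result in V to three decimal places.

Sn⁴⁺/Sn²⁺ is the cathode (higher E°), Co²⁺/Co the anode: E°cell = +0.16 − (-0.25) = +0.41 V, n = 2.
Overall: Sn⁴⁺(aq) + Co(s) → Sn²⁺(aq) + Co²⁺(aq)
Q = [Sn²⁺]·[Co²⁺] / ([Sn⁴⁺]); log Q = -4.381.
E = E° − (0.0592/n) log Q = +0.41 − (0.0592/2)(-4.381) = +0.540 V.

+0.540 V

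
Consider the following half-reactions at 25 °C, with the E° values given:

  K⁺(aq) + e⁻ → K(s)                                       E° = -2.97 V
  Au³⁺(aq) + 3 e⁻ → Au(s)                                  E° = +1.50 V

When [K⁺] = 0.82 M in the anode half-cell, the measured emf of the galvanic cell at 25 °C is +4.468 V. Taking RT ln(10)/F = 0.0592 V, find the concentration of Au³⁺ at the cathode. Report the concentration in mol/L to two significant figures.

0.44 M

Au³⁺/Au is the cathode, K⁺/K the anode: E°cell = +4.47 V, n = 3.
Overall reaction: Au³⁺(aq) + 3 K(s) → Au(s) + 3 K⁺(aq); Q = [K⁺]^3/[Au³⁺]^1.
From E = E° − (0.0592/n) log Q: log Q = (E° − E)·n/0.0592 = (+4.47 − (+4.468))·3/0.0592 = 0.1014.
So 1·log[Au³⁺] = 3·log(0.82) − log Q = -0.2586 − (0.1014) = -0.3600; [Au³⁺] = 10^(-0.3600) ≈ 0.44 M.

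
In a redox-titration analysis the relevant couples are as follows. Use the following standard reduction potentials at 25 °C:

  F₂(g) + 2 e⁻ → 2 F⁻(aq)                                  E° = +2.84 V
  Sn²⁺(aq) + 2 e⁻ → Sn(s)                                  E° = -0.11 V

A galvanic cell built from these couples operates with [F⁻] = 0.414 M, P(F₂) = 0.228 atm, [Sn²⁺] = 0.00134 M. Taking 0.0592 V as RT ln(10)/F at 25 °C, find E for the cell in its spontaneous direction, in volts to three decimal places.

+3.039 V

F₂/F⁻ is the cathode (higher E°), Sn²⁺/Sn the anode: E°cell = +2.84 − (-0.11) = +2.95 V, n = 2.
Overall: F₂(g) + Sn(s) → 2 F⁻(aq) + Sn²⁺(aq)
Q = [F⁻]^2·[Sn²⁺] / (P(F₂)); log Q = -2.997.
E = E° − (0.0592/n) log Q = +2.95 − (0.0592/2)(-2.997) = +3.039 V.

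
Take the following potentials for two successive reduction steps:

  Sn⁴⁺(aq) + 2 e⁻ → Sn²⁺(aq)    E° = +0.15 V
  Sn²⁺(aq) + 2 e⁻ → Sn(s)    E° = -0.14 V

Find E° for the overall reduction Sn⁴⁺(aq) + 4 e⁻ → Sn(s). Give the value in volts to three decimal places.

+0.005 V

Adding the free-energy changes (−nFE°) of the two steps gives −n₃FE°₃ = −n₁FE°₁ − n₂FE°₂.
E°₃ = (2×+0.15 + 2×-0.14) / 4 = (+0.020) / 4 = +0.005 V.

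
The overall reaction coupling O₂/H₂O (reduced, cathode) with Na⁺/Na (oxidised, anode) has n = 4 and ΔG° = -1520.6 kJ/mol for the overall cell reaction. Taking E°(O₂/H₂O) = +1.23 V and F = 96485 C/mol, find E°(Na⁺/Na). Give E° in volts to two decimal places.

-2.71 V

E°cell = −ΔG°/(nF) = −(-1520.6×10³)/((4)(96485)) = +3.940 V.
Since O₂/H₂O is the cathode and Na⁺/Na the anode, E°cell = E°(O₂/H₂O) − E°(Na⁺/Na).
So E°(Na⁺/Na) = E°(O₂/H₂O) − E°cell = (+1.23) − (+3.940) = -2.71 V.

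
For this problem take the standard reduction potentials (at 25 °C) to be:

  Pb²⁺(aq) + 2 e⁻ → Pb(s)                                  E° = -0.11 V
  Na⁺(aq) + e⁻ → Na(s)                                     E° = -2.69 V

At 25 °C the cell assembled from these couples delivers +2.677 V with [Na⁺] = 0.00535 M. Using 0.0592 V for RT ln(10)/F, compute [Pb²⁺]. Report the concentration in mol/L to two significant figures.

Pb²⁺/Pb is the cathode, Na⁺/Na the anode: E°cell = +2.58 V, n = 2.
Overall reaction: Pb²⁺(aq) + 2 Na(s) → Pb(s) + 2 Na⁺(aq); Q = [Na⁺]^2/[Pb²⁺]^1.
From E = E° − (0.0592/n) log Q: log Q = (E° − E)·n/0.0592 = (+2.58 − (+2.677))·2/0.0592 = -3.2770.
So 1·log[Pb²⁺] = 2·log(0.00535) − log Q = -4.5433 − (-3.2770) = -1.2663; [Pb²⁺] = 10^(-1.2663) ≈ 0.054 M.

0.054 M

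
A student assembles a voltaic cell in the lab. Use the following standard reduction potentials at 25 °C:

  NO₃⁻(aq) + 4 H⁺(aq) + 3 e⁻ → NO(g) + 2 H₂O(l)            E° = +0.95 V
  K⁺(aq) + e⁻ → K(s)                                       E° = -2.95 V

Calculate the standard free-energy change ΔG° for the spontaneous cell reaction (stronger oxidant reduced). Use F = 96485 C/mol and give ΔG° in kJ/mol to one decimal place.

-1128.9 kJ/mol

NO₃⁻/NO (E° = +0.95 V) is the cathode; K⁺/K (E° = -2.95 V) is the anode, so E°cell = +3.90 V.
Balancing electrons gives n = 3 (lcm of 3 and 1).
ΔG° = −nFE° = −(3)(96485)(+3.90) = -1,128,874 J = -1128.9 kJ/mol.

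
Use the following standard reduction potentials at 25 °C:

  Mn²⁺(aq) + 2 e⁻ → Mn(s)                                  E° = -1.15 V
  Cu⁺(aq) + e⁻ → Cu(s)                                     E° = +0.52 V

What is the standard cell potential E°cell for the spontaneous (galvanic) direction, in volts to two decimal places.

+1.67 V

The Cu⁺/Cu couple has the higher reduction potential, so it is the cathode; Mn²⁺/Mn is oxidised at the anode.
E°cell = E°(cathode) − E°(anode) = (+0.52) − (-1.15) = +1.67 V.
Since E°cell > 0, the reaction is spontaneous under standard conditions.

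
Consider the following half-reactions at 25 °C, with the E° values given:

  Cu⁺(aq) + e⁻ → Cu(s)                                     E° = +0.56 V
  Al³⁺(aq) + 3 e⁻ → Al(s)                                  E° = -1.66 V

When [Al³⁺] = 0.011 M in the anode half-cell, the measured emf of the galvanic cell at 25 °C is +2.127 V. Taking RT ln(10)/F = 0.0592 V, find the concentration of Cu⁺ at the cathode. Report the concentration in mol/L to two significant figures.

0.0060 M

Cu⁺/Cu is the cathode, Al³⁺/Al the anode: E°cell = +2.22 V, n = 3.
Overall reaction: 3 Cu⁺(aq) + Al(s) → 3 Cu(s) + Al³⁺(aq); Q = [Al³⁺]^1/[Cu⁺]^3.
From E = E° − (0.0592/n) log Q: log Q = (E° − E)·n/0.0592 = (+2.22 − (+2.127))·3/0.0592 = 4.7128.
So 3·log[Cu⁺] = 1·log(0.011) − log Q = -1.9586 − (4.7128) = -6.6714; log[Cu⁺] = -6.6714 / 3 = -2.2238; [Cu⁺] = 10^(-2.2238) ≈ 0.0060 M.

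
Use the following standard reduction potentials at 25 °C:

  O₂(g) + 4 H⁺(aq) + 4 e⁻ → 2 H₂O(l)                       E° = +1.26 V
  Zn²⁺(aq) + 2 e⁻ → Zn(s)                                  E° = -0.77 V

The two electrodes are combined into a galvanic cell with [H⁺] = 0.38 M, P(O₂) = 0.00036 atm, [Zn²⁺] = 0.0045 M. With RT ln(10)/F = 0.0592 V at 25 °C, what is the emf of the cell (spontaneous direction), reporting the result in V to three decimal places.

O₂/H₂O is the cathode (higher E°), Zn²⁺/Zn the anode: E°cell = +1.26 − (-0.77) = +2.03 V, n = 4.
Overall: O₂(g) + 4 H⁺(aq) + 2 Zn(s) → 2 H₂O(l) + 2 Zn²⁺(aq)
Q = [Zn²⁺]^2 / (P(O₂)·[H⁺]^4); log Q = 0.431.
E = E° − (0.0592/n) log Q = +2.03 − (0.0592/4)(0.431) = +2.024 V.

+2.024 V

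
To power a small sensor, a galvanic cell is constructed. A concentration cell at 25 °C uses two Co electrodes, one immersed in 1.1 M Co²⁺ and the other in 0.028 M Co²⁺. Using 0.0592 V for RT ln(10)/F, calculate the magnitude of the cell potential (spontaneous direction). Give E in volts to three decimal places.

+0.047 V

For a concentration cell E°cell = 0. The 1.1 M side is the cathode (reduction is favoured where [Co²⁺] is higher).
With n = 2, E = −(0.0592/2) log([Co²⁺]ₐₙ/[Co²⁺]꜀ₐₜ) = −(0.0592/2) log(0.028/1.1) = −(0.0592/2)(-1.594) = +0.047 V.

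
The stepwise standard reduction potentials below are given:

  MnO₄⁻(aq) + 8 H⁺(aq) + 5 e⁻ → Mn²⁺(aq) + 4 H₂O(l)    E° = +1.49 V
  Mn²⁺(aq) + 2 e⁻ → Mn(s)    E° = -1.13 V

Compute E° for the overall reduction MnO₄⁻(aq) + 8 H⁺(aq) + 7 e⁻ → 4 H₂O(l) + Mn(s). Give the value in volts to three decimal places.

+0.741 V

Since ΔG° = −nFE° is additive over sequential reductions, n₃E°₃ = n₁E°₁ + n₂E°₂.
E°₃ = (5×+1.49 + 2×-1.13) / 7 = (+5.190) / 7 = +0.741 V.
E° values themselves are not directly additive — weighting by electron count is essential.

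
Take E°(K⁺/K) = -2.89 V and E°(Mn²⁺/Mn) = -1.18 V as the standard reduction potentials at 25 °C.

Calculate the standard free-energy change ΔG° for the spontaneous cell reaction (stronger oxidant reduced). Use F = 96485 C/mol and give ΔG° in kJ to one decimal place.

Mn²⁺/Mn (E° = -1.18 V) is the cathode; K⁺/K (E° = -2.89 V) is the anode, so E°cell = +1.71 V.
Balancing electrons gives n = 2 (lcm of 2 and 1).
ΔG° = −nFE° = −(2)(96485)(+1.71) = -329,979 J = -330.0 kJ.

-330.0 kJ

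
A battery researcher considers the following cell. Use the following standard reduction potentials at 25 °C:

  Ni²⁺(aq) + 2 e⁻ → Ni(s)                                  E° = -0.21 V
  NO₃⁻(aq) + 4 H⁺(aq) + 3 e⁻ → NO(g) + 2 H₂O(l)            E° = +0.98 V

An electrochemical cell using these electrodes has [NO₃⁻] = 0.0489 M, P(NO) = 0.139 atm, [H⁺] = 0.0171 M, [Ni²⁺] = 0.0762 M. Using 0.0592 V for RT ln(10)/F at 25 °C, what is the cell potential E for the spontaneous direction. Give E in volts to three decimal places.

NO₃⁻/NO is the cathode (higher E°), Ni²⁺/Ni the anode: E°cell = +0.98 − (-0.21) = +1.19 V, n = 6.
Overall: 2 NO₃⁻(aq) + 8 H⁺(aq) + 3 Ni(s) → 2 NO(g) + 4 H₂O(l) + 3 Ni²⁺(aq)
Q = P(NO)^2·[Ni²⁺]^3 / ([NO₃⁻]^2·[H⁺]^8); log Q = 11.689.
E = E° − (0.0592/n) log Q = +1.19 − (0.0592/6)(11.689) = +1.075 V.

+1.075 V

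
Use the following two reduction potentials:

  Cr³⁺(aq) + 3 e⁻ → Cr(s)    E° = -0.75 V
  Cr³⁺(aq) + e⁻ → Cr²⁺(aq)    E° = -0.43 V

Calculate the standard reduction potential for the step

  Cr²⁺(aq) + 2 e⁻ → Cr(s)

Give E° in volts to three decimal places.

Sequential free energies add, so n₃E°₃ = n₁E°₁ + n₂E°₂.
With n₃ = 3, and the known step contributing 1×(-0.43) V, the unknown satisfies 2·E° = 3×(-0.75) − 1×(-0.43) = -1.820.
E° = -1.820 / 2 = -0.910 V.

-0.910 V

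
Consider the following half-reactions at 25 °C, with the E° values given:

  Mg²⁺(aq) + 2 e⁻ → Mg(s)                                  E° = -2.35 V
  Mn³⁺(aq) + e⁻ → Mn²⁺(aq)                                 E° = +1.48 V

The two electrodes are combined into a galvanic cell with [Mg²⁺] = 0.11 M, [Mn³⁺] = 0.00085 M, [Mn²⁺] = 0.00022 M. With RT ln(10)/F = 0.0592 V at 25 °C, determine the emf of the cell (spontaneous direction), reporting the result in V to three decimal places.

Mn³⁺/Mn²⁺ is the cathode (higher E°), Mg²⁺/Mg the anode: E°cell = +1.48 − (-2.35) = +3.83 V, n = 2.
Overall: 2 Mn³⁺(aq) + Mg(s) → 2 Mn²⁺(aq) + Mg²⁺(aq)
Q = [Mn²⁺]^2·[Mg²⁺] / ([Mn³⁺]^2); log Q = -2.133.
E = E° − (0.0592/n) log Q = +3.83 − (0.0592/2)(-2.133) = +3.893 V.

+3.893 V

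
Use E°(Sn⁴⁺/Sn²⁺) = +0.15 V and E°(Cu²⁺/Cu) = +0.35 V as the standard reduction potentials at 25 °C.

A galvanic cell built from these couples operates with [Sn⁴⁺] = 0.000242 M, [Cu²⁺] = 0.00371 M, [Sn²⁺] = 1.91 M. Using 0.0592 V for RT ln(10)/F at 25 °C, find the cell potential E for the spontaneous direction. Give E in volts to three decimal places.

Cu²⁺/Cu is the cathode (higher E°), Sn⁴⁺/Sn²⁺ the anode: E°cell = +0.35 − (+0.15) = +0.20 V, n = 2.
Overall: Cu²⁺(aq) + Sn²⁺(aq) → Cu(s) + Sn⁴⁺(aq)
Q = [Sn⁴⁺] / ([Cu²⁺]·[Sn²⁺]); log Q = -1.467.
E = E° − (0.0592/n) log Q = +0.20 − (0.0592/2)(-1.467) = +0.243 V.

+0.243 V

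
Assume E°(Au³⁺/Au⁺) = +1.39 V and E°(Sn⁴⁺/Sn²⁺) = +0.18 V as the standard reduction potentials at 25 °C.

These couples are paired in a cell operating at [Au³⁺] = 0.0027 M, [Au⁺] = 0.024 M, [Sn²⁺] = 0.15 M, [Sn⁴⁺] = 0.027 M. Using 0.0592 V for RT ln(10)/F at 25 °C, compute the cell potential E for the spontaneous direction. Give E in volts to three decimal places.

Au³⁺/Au⁺ is the cathode (higher E°), Sn⁴⁺/Sn²⁺ the anode: E°cell = +1.39 − (+0.18) = +1.21 V, n = 2.
Overall: Au³⁺(aq) + Sn²⁺(aq) → Au⁺(aq) + Sn⁴⁺(aq)
Q = [Au⁺]·[Sn⁴⁺] / ([Au³⁺]·[Sn²⁺]); log Q = 0.204.
E = E° − (0.0592/n) log Q = +1.21 − (0.0592/2)(0.204) = +1.204 V.

+1.204 V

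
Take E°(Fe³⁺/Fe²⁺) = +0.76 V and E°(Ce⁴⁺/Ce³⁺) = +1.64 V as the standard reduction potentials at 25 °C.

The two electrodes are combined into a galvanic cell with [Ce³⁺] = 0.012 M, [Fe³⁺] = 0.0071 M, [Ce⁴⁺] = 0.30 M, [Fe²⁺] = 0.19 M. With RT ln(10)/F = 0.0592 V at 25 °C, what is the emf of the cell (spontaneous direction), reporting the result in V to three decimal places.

+1.047 V

Ce⁴⁺/Ce³⁺ is the cathode (higher E°), Fe³⁺/Fe²⁺ the anode: E°cell = +1.64 − (+0.76) = +0.88 V, n = 1.
Overall: Ce⁴⁺(aq) + Fe²⁺(aq) → Ce³⁺(aq) + Fe³⁺(aq)
Q = [Ce³⁺]·[Fe³⁺] / ([Ce⁴⁺]·[Fe²⁺]); log Q = -2.825.
E = E° − (0.0592/n) log Q = +0.88 − (0.0592/1)(-2.825) = +1.047 V.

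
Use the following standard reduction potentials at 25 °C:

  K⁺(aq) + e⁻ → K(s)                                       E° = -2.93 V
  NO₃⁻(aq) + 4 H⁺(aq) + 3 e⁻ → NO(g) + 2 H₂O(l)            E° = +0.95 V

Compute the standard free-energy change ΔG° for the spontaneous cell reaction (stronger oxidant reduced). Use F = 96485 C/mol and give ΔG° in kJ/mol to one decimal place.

-1123.1 kJ/mol

NO₃⁻/NO (E° = +0.95 V) is the cathode; K⁺/K (E° = -2.93 V) is the anode, so E°cell = +3.88 V.
Balancing electrons gives n = 3 (lcm of 3 and 1).
ΔG° = −nFE° = −(3)(96485)(+3.88) = -1,123,085 J = -1123.1 kJ/mol.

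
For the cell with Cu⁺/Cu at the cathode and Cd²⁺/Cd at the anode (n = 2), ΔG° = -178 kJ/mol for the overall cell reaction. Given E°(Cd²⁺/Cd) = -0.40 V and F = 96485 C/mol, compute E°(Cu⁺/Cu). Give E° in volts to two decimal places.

E°cell = −ΔG°/(nF) = −(-178×10³)/((2)(96485)) = +0.922 V.
Since Cu⁺/Cu is the cathode and Cd²⁺/Cd the anode, E°cell = E°(Cu⁺/Cu) − E°(Cd²⁺/Cd).
So E°(Cu⁺/Cu) = E°cell + E°(Cd²⁺/Cd) = +0.922 + (-0.40) = +0.52 V.

+0.52 V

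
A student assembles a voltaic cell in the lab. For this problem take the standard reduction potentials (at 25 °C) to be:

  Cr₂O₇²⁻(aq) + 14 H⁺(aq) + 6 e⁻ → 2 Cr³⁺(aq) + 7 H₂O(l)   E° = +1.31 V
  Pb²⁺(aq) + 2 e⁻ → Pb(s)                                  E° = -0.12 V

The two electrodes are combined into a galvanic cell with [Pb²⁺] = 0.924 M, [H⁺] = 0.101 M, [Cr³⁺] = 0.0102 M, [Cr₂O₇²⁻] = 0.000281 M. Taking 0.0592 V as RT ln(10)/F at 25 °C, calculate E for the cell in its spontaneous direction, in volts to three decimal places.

+1.298 V

Cr₂O₇²⁻/Cr³⁺ is the cathode (higher E°), Pb²⁺/Pb the anode: E°cell = +1.31 − (-0.12) = +1.43 V, n = 6.
Overall: Cr₂O₇²⁻(aq) + 14 H⁺(aq) + 3 Pb(s) → 2 Cr³⁺(aq) + 7 H₂O(l) + 3 Pb²⁺(aq)
Q = [Cr³⁺]^2·[Pb²⁺]^3 / ([Cr₂O₇²⁻]·[H⁺]^14); log Q = 13.405.
E = E° − (0.0592/n) log Q = +1.43 − (0.0592/6)(13.405) = +1.298 V.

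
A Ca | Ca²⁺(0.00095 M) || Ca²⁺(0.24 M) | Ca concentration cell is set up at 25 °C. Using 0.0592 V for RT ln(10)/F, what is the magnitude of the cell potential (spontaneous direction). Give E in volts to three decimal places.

+0.071 V

For a concentration cell E°cell = 0. The 0.24 M side is the cathode (reduction is favoured where [Ca²⁺] is higher).
With n = 2, E = −(0.0592/2) log([Ca²⁺]ₐₙ/[Ca²⁺]꜀ₐₜ) = −(0.0592/2) log(0.00095/0.24) = −(0.0592/2)(-2.402) = +0.071 V.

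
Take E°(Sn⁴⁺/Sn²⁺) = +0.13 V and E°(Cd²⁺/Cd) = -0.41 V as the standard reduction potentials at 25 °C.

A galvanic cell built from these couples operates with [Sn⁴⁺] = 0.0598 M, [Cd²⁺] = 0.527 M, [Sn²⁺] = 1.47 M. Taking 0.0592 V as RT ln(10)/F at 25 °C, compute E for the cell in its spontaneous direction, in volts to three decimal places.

+0.507 V

Sn⁴⁺/Sn²⁺ is the cathode (higher E°), Cd²⁺/Cd the anode: E°cell = +0.13 − (-0.41) = +0.54 V, n = 2.
Overall: Sn⁴⁺(aq) + Cd(s) → Sn²⁺(aq) + Cd²⁺(aq)
Q = [Sn²⁺]·[Cd²⁺] / ([Sn⁴⁺]); log Q = 1.112.
E = E° − (0.0592/n) log Q = +0.54 − (0.0592/2)(1.112) = +0.507 V.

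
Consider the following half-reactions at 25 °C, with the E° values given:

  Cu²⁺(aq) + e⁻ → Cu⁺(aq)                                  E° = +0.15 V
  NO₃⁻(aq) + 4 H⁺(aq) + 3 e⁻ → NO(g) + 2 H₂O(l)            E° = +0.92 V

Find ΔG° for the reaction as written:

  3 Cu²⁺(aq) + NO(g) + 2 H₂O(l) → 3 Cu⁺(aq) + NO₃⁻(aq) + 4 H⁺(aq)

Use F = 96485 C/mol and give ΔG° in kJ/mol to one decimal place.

As written, Cu²⁺/Cu⁺ is reduced (cathode) and NO₃⁻/NO is oxidised (anode), so E°cell = (+0.15) − (+0.92) = -0.77 V.
Balancing electrons gives n = 3.
ΔG° = −nFE° = −(3)(96485)(-0.77) = 222,880 J = +222.9 kJ/mol.

+222.9 kJ/mol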